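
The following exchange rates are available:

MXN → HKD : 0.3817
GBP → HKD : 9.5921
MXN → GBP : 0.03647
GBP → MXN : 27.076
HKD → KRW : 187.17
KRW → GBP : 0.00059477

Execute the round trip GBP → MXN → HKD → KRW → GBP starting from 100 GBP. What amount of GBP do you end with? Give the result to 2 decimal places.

100 GBP × 27.076 = 2707.6 MXN
2707.6 MXN × 0.3817 = 1033.49092 HKD
1033.49092 HKD × 187.17 = 193438.4954964 KRW
193438.4954964 KRW × 0.00059477 = 115.051413966393828 GBP

115.05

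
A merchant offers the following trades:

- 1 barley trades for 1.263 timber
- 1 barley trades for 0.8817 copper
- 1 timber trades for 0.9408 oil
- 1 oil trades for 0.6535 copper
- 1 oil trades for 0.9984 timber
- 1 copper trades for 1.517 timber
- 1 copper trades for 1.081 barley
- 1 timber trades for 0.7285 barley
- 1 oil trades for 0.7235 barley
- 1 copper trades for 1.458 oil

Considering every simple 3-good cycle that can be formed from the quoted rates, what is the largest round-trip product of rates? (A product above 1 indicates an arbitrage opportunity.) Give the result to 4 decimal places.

0.9744

copper→timber→barley→copper: 1.517 × 0.7285 × 0.8817 = 0.97440
oil→copper→timber→oil: 0.6535 × 1.517 × 0.9408 = 0.93267
oil→barley→copper→oil: 0.7235 × 0.8817 × 1.458 = 0.93007
oil→barley→timber→oil: 0.7235 × 1.263 × 0.9408 = 0.85968
Maximum is copper→timber→barley→copper at 0.9744; no arbitrage — every cycle loses value.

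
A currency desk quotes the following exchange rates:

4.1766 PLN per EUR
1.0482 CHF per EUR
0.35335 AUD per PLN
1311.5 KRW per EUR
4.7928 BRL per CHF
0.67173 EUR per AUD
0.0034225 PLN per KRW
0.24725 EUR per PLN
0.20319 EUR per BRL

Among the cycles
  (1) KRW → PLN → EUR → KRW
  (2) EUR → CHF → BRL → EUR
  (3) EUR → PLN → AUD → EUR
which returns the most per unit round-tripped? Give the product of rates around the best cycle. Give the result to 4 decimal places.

1.1098

(1) 0.0034225 × 0.24725 × 1311.5 = 1.10981
(2) 1.0482 × 4.7928 × 0.20319 = 1.02079
(3) 4.1766 × 0.35335 × 0.67173 = 0.99134
Highest is cycle (1) at 1.1098 (>1, arbitrage).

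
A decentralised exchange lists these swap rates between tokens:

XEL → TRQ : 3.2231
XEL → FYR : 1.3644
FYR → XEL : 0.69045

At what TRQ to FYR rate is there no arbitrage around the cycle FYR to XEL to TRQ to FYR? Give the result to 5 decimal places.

0.44936

Known legs of the cycle: 0.69045 × 3.2231 = 2.225389395
For no arbitrage the full-cycle product must be 1, so the missing rate is 1 / 2.225389395 ≈ 0.4493596.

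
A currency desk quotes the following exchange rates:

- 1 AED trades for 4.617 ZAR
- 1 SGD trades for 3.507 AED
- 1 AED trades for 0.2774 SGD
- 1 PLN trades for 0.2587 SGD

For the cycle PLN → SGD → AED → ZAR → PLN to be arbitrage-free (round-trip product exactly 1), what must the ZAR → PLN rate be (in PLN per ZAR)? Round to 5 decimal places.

0.23873

Known legs of the cycle: 0.2587 × 3.507 × 4.617 = 4.1888235753
For no arbitrage the full-cycle product must be 1, so the missing rate is 1 / 4.1888235753 ≈ 0.2387305.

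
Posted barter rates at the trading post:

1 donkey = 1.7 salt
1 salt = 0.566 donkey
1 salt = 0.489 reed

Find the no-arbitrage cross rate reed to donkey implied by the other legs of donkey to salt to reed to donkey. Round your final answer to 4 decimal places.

Known legs of the cycle: 1.7 × 0.489 = 0.8313
For no arbitrage the full-cycle product must be 1, so the missing rate is 1 / 0.8313 ≈ 1.202935.

1.2029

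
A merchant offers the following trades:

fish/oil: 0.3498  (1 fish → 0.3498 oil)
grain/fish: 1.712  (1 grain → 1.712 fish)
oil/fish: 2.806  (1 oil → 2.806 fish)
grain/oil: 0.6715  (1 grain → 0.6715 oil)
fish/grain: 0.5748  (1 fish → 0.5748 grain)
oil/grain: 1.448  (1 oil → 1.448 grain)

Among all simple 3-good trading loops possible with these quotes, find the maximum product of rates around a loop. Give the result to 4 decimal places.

1.0831

fish→grain→oil→fish: 0.5748 × 0.6715 × 2.806 = 1.08305
fish→oil→grain→fish: 0.3498 × 1.448 × 1.712 = 0.86715
Maximum is fish→grain→oil→fish at 1.0831; arbitrage exists.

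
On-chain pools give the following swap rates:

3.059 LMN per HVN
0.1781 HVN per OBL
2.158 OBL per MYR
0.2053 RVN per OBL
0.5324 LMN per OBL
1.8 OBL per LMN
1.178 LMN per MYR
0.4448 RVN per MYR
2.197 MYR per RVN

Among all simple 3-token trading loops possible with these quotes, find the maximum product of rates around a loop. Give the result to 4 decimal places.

OBL→HVN→LMN→OBL: 0.1781 × 3.059 × 1.8 = 0.98065
RVN→MYR→OBL→RVN: 2.197 × 2.158 × 0.2053 = 0.97335
Maximum is OBL→HVN→LMN→OBL at 0.9807; no arbitrage — every cycle loses value.

0.9807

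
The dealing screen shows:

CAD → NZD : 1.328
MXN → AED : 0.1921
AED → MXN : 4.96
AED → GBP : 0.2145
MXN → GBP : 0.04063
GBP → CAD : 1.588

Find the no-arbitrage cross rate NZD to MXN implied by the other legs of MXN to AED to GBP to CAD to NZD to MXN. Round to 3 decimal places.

Known legs of the cycle: 0.1921 × 0.2145 × 1.588 × 1.328 = 0.0868966901088
For no arbitrage the full-cycle product must be 1, so the missing rate is 1 / 0.0868966901088 ≈ 11.50792.

11.508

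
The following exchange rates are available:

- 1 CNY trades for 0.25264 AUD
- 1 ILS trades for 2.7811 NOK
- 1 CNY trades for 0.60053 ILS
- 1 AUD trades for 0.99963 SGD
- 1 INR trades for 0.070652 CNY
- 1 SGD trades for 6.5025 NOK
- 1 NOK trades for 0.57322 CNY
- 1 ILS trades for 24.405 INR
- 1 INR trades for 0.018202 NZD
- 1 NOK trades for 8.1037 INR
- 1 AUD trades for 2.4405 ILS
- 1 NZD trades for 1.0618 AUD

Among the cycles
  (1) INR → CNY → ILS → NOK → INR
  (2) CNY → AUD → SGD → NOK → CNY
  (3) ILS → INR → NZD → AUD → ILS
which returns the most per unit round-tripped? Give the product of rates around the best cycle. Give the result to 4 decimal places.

(1) 0.070652 × 0.60053 × 2.7811 × 8.1037 = 0.95622
(2) 0.25264 × 0.99963 × 6.5025 × 0.57322 = 0.94133
(3) 24.405 × 0.018202 × 1.0618 × 2.4405 = 1.15112
Highest is cycle (3) at 1.1511 (>1, arbitrage).

1.1511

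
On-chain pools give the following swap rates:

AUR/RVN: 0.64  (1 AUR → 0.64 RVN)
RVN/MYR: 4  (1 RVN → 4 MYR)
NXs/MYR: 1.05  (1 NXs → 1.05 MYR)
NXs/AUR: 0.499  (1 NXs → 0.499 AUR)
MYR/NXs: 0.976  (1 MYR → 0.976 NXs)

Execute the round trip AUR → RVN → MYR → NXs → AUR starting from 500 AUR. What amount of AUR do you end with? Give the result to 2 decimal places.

500 AUR × 0.64 = 320 RVN
320 RVN × 4 = 1280 MYR
1280 MYR × 0.976 = 1249.28 NXs
1249.28 NXs × 0.499 = 623.39072 AUR

623.39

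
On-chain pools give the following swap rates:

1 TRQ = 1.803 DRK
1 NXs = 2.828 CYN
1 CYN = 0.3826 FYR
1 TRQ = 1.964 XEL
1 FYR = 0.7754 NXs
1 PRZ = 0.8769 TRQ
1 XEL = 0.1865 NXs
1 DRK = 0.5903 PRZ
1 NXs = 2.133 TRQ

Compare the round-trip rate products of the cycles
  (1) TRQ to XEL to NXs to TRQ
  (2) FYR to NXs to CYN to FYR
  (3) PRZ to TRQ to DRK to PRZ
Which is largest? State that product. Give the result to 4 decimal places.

(1) 1.964 × 0.1865 × 2.133 = 0.78129
(2) 0.7754 × 2.828 × 0.3826 = 0.83898
(3) 0.8769 × 1.803 × 0.5903 = 0.93329
Highest is cycle (3) at 0.9333 (≤1, no arbitrage).

0.9333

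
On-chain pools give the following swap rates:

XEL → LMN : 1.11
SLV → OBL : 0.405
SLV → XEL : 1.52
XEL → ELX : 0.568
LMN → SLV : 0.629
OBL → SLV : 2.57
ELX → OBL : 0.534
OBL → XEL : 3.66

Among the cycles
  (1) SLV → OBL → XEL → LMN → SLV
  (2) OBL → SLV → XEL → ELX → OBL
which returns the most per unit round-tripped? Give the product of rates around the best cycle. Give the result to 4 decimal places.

1.1849

(1) 0.405 × 3.66 × 1.11 × 0.629 = 1.03493
(2) 2.57 × 1.52 × 0.568 × 0.534 = 1.18486
Highest is cycle (2) at 1.1849 (>1, arbitrage).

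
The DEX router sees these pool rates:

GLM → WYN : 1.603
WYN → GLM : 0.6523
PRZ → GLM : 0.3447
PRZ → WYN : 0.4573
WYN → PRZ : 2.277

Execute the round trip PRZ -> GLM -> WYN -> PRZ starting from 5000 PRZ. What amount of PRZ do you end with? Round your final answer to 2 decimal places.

6290.83

5000 PRZ × 0.3447 = 1723.5 GLM
1723.5 GLM × 1.603 = 2762.7705 WYN
2762.7705 WYN × 2.277 = 6290.8284285 PRZ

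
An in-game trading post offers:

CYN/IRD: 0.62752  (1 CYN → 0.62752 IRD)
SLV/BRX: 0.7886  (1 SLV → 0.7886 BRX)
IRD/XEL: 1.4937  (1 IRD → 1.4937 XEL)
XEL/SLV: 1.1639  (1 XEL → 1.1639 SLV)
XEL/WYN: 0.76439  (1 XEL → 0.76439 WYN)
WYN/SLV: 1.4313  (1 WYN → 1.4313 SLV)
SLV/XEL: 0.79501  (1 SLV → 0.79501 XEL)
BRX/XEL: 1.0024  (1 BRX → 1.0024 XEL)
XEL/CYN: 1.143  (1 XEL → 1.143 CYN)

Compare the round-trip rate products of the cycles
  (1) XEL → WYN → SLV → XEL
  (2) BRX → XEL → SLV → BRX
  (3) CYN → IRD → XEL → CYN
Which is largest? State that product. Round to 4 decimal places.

1.0714

(1) 0.76439 × 1.4313 × 0.79501 = 0.86980
(2) 1.0024 × 1.1639 × 0.7886 = 0.92005
(3) 0.62752 × 1.4937 × 1.143 = 1.07136
Highest is cycle (3) at 1.0714 (>1, arbitrage).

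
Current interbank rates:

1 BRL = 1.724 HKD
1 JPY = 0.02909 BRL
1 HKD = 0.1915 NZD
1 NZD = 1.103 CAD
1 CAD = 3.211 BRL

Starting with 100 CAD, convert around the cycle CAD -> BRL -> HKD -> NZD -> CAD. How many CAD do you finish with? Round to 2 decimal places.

116.93

100 CAD × 3.211 = 321.1 BRL
321.1 BRL × 1.724 = 553.5764 HKD
553.5764 HKD × 0.1915 = 106.0098806 NZD
106.0098806 NZD × 1.103 = 116.9288983018 CAD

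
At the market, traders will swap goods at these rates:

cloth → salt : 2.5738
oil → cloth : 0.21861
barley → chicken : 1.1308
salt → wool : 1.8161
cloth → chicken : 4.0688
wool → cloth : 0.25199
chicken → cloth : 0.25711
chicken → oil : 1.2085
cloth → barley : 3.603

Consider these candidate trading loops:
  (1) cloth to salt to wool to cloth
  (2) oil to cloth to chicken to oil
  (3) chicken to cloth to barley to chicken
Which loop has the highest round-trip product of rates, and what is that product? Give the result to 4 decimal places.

(1) 2.5738 × 1.8161 × 0.25199 = 1.17787
(2) 0.21861 × 4.0688 × 1.2085 = 1.07494
(3) 0.25711 × 3.603 × 1.1308 = 1.04754
Highest is cycle (1) at 1.1779 (>1, arbitrage).

1.1779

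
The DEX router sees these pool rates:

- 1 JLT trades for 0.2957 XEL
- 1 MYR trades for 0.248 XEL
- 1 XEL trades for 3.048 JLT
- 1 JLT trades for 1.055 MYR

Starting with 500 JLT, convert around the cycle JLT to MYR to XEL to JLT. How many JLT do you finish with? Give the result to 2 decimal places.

398.74

500 JLT × 1.055 = 527.5 MYR
527.5 MYR × 0.248 = 130.82 XEL
130.82 XEL × 3.048 = 398.73936 JLT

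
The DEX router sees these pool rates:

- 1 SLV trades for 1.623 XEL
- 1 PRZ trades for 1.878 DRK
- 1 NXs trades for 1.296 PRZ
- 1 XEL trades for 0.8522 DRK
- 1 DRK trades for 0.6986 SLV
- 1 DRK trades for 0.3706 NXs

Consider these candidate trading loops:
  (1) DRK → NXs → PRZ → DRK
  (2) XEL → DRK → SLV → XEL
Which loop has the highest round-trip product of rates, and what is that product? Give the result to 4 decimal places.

(1) 0.3706 × 1.296 × 1.878 = 0.90200
(2) 0.8522 × 0.6986 × 1.623 = 0.96625
Highest is cycle (2) at 0.9662 (≤1, no arbitrage).

0.9662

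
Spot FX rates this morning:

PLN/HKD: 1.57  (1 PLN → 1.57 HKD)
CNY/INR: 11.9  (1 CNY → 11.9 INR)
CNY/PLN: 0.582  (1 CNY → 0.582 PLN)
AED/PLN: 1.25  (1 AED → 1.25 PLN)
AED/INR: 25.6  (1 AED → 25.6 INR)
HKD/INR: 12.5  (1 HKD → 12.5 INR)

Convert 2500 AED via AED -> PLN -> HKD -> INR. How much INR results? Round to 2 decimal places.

61328.13

2500 AED × 1.25 = 3125 PLN
3125 PLN × 1.57 = 4906.25 HKD
4906.25 HKD × 12.5 = 61328.125 INR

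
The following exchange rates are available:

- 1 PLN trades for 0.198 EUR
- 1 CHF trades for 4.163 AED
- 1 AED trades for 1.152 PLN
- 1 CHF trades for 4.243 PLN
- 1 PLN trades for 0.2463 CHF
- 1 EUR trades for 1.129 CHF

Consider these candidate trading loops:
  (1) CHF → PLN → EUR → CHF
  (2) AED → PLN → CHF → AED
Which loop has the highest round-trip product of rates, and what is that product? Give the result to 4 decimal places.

(1) 4.243 × 0.198 × 1.129 = 0.94849
(2) 1.152 × 0.2463 × 4.163 = 1.18120
Highest is cycle (2) at 1.1812 (>1, arbitrage).

1.1812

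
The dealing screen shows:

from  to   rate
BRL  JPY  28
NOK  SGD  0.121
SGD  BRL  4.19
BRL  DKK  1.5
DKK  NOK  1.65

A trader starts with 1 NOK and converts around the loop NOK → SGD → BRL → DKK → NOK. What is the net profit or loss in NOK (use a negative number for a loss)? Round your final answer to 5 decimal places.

1 NOK × 0.121 = 0.121 SGD
0.121 SGD × 4.19 = 0.50699 BRL
0.50699 BRL × 1.5 = 0.760485 DKK
0.760485 DKK × 1.65 = 1.25480025 NOK
Net change: 1.25480025 − 1 = 0.25480025 NOK

0.25480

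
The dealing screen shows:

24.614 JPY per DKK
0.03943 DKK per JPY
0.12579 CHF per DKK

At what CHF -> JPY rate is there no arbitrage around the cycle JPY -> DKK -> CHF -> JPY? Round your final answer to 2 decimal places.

201.62

Known legs of the cycle: 0.03943 × 0.12579 = 0.0049598997
For no arbitrage the full-cycle product must be 1, so the missing rate is 1 / 0.0049598997 ≈ 201.6170.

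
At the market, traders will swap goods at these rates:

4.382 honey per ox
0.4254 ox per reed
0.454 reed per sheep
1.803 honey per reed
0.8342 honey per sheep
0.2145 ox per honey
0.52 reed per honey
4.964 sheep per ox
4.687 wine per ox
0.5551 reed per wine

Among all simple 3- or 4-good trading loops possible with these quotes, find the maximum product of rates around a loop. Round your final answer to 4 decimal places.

ox→wine→reed→ox: 4.687 × 0.5551 × 0.4254 = 1.10679
honey→ox→wine→reed→honey: 0.2145 × 4.687 × 0.5551 × 1.803 = 1.00621
honey→reed→ox→honey: 0.52 × 0.4254 × 4.382 = 0.96933
ox→sheep→reed→ox: 4.964 × 0.454 × 0.4254 = 0.95871
honey→reed→ox→sheep→honey: 0.52 × 0.4254 × 4.964 × 0.8342 = 0.91602
honey→ox→sheep→honey: 0.2145 × 4.964 × 0.8342 = 0.88824
honey→ox→sheep→reed→honey: 0.2145 × 4.964 × 0.454 × 1.803 = 0.87159
Maximum is ox→wine→reed→ox at 1.1068; arbitrage exists.

1.1068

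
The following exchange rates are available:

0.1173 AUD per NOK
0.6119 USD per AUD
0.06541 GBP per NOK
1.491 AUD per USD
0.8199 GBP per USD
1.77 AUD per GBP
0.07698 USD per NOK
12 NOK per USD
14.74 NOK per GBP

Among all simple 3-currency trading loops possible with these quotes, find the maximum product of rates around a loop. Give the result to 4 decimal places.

USD→GBP→NOK→USD: 0.8199 × 14.74 × 0.07698 = 0.93033
USD→GBP→AUD→USD: 0.8199 × 1.77 × 0.6119 = 0.88800
USD→NOK→AUD→USD: 12 × 0.1173 × 0.6119 = 0.86131
Maximum is USD→GBP→NOK→USD at 0.9303; no arbitrage — every cycle loses value.

0.9303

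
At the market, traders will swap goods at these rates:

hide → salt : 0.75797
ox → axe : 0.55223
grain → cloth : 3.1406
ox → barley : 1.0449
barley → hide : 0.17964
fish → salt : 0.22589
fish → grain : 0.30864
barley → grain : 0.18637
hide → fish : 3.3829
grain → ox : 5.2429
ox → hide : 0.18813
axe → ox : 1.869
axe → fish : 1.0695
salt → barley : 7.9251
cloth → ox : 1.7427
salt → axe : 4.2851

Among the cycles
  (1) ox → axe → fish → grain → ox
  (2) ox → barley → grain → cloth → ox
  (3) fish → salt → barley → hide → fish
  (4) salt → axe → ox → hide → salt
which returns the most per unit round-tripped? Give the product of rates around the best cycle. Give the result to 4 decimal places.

(1) 0.55223 × 1.0695 × 0.30864 × 5.2429 = 0.95571
(2) 1.0449 × 0.18637 × 3.1406 × 1.7427 = 1.06583
(3) 0.22589 × 7.9251 × 0.17964 × 3.3829 = 1.08791
(4) 4.2851 × 1.869 × 0.18813 × 0.75797 = 1.14204
Highest is cycle (4) at 1.1420 (>1, arbitrage).

1.1420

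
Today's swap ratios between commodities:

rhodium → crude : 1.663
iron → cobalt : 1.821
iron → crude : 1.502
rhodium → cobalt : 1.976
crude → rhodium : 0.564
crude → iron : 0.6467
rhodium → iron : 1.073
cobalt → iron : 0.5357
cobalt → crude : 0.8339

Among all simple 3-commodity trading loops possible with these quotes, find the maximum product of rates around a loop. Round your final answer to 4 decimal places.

cobalt→crude→iron→cobalt: 0.8339 × 0.6467 × 1.821 = 0.98203
cobalt→crude→rhodium→cobalt: 0.8339 × 0.564 × 1.976 = 0.92935
crude→rhodium→iron→crude: 0.564 × 1.073 × 1.502 = 0.90897
Maximum is cobalt→crude→iron→cobalt at 0.9820; no arbitrage — every cycle loses value.

0.9820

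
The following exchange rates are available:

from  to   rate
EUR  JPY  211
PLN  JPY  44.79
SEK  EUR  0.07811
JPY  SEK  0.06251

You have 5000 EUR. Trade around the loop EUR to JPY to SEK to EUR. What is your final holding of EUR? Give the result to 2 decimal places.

5000 EUR × 211 = 1055000 JPY
1055000 JPY × 0.06251 = 65948.05 SEK
65948.05 SEK × 0.07811 = 5151.2021855 EUR

5151.20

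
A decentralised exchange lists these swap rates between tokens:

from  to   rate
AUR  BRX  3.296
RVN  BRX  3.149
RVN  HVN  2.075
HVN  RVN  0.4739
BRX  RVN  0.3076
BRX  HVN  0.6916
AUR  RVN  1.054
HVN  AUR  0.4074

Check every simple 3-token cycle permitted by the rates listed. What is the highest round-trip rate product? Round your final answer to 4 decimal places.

HVN→RVN→BRX→HVN: 0.4739 × 3.149 × 0.6916 = 1.03208
HVN→AUR→BRX→HVN: 0.4074 × 3.296 × 0.6916 = 0.92867
HVN→AUR→RVN→HVN: 0.4074 × 1.054 × 2.075 = 0.89100
Maximum is HVN→RVN→BRX→HVN at 1.0321; arbitrage exists.

1.0321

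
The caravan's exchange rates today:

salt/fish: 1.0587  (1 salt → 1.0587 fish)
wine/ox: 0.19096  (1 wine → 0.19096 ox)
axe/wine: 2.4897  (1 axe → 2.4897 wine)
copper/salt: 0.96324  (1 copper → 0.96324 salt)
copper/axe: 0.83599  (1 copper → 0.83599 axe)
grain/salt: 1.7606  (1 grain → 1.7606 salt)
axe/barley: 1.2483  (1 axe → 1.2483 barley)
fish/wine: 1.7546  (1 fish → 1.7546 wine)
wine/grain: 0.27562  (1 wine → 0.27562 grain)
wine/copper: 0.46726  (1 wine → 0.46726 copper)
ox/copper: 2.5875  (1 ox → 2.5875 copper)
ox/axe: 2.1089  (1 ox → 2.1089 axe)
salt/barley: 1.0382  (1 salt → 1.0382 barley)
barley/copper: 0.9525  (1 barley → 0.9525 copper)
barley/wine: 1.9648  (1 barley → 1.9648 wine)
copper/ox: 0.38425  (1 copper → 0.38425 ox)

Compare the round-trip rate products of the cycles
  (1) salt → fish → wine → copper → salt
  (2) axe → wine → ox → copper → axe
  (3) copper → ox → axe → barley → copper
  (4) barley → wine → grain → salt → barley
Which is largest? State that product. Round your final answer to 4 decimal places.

(1) 1.0587 × 1.7546 × 0.46726 × 0.96324 = 0.83607
(2) 2.4897 × 0.19096 × 2.5875 × 0.83599 = 1.02842
(3) 0.38425 × 2.1089 × 1.2483 × 0.9525 = 0.96350
(4) 1.9648 × 0.27562 × 1.7606 × 1.0382 = 0.98985
Highest is cycle (2) at 1.0284 (>1, arbitrage).

1.0284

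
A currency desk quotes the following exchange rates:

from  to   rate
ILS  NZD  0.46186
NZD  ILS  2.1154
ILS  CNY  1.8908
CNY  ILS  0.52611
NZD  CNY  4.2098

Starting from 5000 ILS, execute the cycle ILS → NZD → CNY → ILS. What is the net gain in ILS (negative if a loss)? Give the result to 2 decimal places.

114.68

5000 ILS × 0.46186 = 2309.3 NZD
2309.3 NZD × 4.2098 = 9721.69114 CNY
9721.69114 CNY × 0.52611 = 5114.6789256654 ILS
Net change: 5114.6789256654 − 5000 = 114.6789256654 ILS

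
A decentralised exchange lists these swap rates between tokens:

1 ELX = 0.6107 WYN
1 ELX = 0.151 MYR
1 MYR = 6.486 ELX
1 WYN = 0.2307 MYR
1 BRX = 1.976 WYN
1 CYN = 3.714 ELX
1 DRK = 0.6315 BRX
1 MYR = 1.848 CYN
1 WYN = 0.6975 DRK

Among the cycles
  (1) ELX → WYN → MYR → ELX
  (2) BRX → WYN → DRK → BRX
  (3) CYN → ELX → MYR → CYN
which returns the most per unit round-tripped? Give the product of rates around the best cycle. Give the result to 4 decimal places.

(1) 0.6107 × 0.2307 × 6.486 = 0.91380
(2) 1.976 × 0.6975 × 0.6315 = 0.87037
(3) 3.714 × 0.151 × 1.848 = 1.03638
Highest is cycle (3) at 1.0364 (>1, arbitrage).

1.0364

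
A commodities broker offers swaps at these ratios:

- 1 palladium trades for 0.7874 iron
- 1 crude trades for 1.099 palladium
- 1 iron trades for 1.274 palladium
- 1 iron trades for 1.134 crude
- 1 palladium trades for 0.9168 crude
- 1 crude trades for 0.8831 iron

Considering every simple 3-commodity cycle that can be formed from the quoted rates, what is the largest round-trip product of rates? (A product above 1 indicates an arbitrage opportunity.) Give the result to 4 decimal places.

1.0315

iron→palladium→crude→iron: 1.274 × 0.9168 × 0.8831 = 1.03146
iron→crude→palladium→iron: 1.134 × 1.099 × 0.7874 = 0.98131
Maximum is iron→palladium→crude→iron at 1.0315; arbitrage exists.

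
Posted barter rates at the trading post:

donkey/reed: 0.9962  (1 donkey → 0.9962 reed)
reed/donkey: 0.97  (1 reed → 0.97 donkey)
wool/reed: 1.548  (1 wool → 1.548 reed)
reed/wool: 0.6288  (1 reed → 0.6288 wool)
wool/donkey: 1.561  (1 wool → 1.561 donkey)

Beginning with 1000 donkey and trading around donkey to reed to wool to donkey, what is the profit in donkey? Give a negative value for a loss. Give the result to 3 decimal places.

1000 donkey × 0.9962 = 996.2 reed
996.2 reed × 0.6288 = 626.41056 wool
626.41056 wool × 1.561 = 977.82688416 donkey
Net change: 977.82688416 − 1000 = -22.17311584 donkey

-22.173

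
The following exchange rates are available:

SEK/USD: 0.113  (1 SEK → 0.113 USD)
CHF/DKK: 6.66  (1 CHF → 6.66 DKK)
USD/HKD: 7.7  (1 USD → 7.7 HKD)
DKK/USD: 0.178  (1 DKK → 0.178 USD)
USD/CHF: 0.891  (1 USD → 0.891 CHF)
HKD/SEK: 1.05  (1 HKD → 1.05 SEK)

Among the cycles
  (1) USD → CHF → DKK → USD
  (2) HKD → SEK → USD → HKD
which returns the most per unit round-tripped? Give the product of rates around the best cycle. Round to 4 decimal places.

(1) 0.891 × 6.66 × 0.178 = 1.05626
(2) 1.05 × 0.113 × 7.7 = 0.91361
Highest is cycle (1) at 1.0563 (>1, arbitrage).

1.0563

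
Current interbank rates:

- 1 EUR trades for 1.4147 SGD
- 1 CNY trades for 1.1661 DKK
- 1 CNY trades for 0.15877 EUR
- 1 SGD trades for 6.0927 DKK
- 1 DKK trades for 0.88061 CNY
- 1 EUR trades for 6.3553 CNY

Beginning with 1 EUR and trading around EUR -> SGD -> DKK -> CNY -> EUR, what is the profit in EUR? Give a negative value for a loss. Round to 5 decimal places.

1 EUR × 1.4147 = 1.4147 SGD
1.4147 SGD × 6.0927 = 8.61934269 DKK
8.61934269 DKK × 0.88061 = 7.5902793662409 CNY
7.5902793662409 CNY × 0.15877 = 1.205108654978067693 EUR
Net change: 1.205108654978067693 − 1 = 0.205108654978067693 EUR

0.20511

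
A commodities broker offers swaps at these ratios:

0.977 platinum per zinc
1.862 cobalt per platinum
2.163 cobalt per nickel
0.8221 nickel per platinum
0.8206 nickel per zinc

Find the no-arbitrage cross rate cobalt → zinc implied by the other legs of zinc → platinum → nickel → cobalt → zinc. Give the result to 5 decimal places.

Known legs of the cycle: 0.977 × 0.8221 × 2.163 = 1.7373036471
For no arbitrage the full-cycle product must be 1, so the missing rate is 1 / 1.7373036471 ≈ 0.5756046.

0.57560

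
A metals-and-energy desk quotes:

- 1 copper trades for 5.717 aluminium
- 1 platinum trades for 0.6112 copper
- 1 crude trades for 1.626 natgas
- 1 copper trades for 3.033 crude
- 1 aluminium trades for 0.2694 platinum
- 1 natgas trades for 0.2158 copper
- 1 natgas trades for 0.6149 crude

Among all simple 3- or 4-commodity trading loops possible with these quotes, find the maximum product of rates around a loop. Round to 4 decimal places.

copper→crude→natgas→copper: 3.033 × 1.626 × 0.2158 = 1.06425
copper→aluminium→platinum→copper: 5.717 × 0.2694 × 0.6112 = 0.94135
Maximum is copper→crude→natgas→copper at 1.0643; arbitrage exists.

1.0643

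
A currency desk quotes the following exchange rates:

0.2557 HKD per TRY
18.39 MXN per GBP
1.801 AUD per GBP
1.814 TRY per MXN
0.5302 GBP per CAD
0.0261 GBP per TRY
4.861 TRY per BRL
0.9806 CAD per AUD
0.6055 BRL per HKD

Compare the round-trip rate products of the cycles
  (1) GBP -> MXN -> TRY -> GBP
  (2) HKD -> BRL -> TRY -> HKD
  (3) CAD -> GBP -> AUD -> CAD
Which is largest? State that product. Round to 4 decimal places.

(1) 18.39 × 1.814 × 0.0261 = 0.87068
(2) 0.6055 × 4.861 × 0.2557 = 0.75261
(3) 0.5302 × 1.801 × 0.9806 = 0.93637
Highest is cycle (3) at 0.9364 (≤1, no arbitrage).

0.9364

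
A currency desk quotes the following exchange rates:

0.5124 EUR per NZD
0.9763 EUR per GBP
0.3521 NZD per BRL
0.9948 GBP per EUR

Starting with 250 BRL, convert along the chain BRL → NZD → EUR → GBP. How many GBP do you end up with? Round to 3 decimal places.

44.869

250 BRL × 0.3521 = 88.025 NZD
88.025 NZD × 0.5124 = 45.10401 EUR
45.10401 EUR × 0.9948 = 44.869469148 GBP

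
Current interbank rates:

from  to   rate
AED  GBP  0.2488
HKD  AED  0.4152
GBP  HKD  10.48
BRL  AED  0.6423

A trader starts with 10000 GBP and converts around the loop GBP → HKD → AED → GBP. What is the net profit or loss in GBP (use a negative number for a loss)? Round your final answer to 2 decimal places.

826.02

10000 GBP × 10.48 = 104800 HKD
104800 HKD × 0.4152 = 43512.96 AED
43512.96 AED × 0.2488 = 10826.024448 GBP
Net change: 10826.024448 − 10000 = 826.024448 GBP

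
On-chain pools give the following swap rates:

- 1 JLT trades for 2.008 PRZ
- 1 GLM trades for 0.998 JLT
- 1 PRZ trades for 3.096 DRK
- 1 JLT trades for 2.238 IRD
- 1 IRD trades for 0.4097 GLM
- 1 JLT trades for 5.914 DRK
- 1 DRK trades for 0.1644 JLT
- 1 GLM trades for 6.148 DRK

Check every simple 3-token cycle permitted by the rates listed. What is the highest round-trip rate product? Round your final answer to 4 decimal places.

JLT→PRZ→DRK→JLT: 2.008 × 3.096 × 0.1644 = 1.02204
IRD→GLM→JLT→IRD: 0.4097 × 0.998 × 2.238 = 0.91507
Maximum is JLT→PRZ→DRK→JLT at 1.0220; arbitrage exists.

1.0220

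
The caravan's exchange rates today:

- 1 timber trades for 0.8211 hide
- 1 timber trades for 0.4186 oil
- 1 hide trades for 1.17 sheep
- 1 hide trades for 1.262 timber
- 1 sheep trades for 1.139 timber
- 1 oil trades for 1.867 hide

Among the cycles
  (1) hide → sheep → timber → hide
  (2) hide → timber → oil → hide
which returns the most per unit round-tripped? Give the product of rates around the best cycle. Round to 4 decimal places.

1.0942

(1) 1.17 × 1.139 × 0.8211 = 1.09422
(2) 1.262 × 0.4186 × 1.867 = 0.98629
Highest is cycle (1) at 1.0942 (>1, arbitrage).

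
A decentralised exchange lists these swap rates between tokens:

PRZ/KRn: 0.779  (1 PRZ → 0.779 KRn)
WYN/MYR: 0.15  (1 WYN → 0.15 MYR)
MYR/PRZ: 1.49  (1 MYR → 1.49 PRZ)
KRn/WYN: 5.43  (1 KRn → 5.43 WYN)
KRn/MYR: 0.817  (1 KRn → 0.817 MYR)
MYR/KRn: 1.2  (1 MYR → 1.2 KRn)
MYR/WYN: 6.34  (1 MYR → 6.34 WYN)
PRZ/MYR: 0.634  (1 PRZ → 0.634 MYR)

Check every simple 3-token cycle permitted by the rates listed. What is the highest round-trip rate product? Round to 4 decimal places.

WYN→MYR→KRn→WYN: 0.15 × 1.2 × 5.43 = 0.97740
PRZ→KRn→MYR→PRZ: 0.779 × 0.817 × 1.49 = 0.94830
Maximum is WYN→MYR→KRn→WYN at 0.9774; no arbitrage — every cycle loses value.

0.9774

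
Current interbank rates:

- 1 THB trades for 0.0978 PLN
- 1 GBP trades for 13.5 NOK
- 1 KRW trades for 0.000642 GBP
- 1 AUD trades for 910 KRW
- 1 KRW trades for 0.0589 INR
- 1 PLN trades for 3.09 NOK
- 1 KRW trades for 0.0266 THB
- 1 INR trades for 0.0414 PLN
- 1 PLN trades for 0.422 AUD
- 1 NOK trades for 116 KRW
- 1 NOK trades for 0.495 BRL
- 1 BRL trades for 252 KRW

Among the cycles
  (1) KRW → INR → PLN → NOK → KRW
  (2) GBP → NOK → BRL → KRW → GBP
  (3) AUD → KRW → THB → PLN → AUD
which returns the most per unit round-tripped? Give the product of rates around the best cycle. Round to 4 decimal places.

(1) 0.0589 × 0.0414 × 3.09 × 116 = 0.87404
(2) 13.5 × 0.495 × 252 × 0.000642 = 1.08112
(3) 910 × 0.0266 × 0.0978 × 0.422 = 0.99902
Highest is cycle (2) at 1.0811 (>1, arbitrage).

1.0811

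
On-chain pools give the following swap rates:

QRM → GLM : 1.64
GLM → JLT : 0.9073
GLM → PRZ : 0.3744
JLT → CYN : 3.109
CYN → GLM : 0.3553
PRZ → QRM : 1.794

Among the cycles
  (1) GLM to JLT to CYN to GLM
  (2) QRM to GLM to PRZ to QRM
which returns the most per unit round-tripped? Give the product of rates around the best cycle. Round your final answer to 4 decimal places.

1.1015

(1) 0.9073 × 3.109 × 0.3553 = 1.00223
(2) 1.64 × 0.3744 × 1.794 = 1.10154
Highest is cycle (2) at 1.1015 (>1, arbitrage).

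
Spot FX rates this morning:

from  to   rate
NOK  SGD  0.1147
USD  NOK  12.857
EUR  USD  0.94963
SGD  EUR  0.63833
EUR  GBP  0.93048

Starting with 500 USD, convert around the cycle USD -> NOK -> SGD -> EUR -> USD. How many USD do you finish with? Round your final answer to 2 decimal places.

446.96

500 USD × 12.857 = 6428.5 NOK
6428.5 NOK × 0.1147 = 737.34895 SGD
737.34895 SGD × 0.63833 = 470.6719552535 EUR
470.6719552535 EUR × 0.94963 = 446.964208867381205 USD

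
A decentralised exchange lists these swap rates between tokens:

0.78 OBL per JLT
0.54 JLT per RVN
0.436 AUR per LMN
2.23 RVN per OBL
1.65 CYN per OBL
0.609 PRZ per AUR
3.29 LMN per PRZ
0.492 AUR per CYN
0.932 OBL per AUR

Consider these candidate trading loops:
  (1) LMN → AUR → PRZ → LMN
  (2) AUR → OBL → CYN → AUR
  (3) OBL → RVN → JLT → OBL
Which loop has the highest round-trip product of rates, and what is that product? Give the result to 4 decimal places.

(1) 0.436 × 0.609 × 3.29 = 0.87357
(2) 0.932 × 1.65 × 0.492 = 0.75660
(3) 2.23 × 0.54 × 0.78 = 0.93928
Highest is cycle (3) at 0.9393 (≤1, no arbitrage).

0.9393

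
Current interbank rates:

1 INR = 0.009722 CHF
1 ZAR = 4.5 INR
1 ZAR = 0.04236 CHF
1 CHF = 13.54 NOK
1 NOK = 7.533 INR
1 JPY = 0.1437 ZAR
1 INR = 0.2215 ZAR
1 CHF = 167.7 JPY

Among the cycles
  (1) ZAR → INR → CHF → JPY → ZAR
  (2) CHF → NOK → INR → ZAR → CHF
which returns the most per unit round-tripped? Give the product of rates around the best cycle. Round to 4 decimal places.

1.0543

(1) 4.5 × 0.009722 × 167.7 × 0.1437 = 1.05428
(2) 13.54 × 7.533 × 0.2215 × 0.04236 = 0.95701
Highest is cycle (1) at 1.0543 (>1, arbitrage).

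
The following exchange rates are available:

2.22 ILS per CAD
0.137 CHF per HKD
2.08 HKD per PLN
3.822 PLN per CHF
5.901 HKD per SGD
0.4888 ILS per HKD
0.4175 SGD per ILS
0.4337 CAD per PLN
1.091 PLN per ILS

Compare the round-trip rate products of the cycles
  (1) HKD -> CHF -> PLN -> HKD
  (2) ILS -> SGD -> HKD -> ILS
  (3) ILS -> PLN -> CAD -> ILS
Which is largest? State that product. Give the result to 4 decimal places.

1.2042

(1) 0.137 × 3.822 × 2.08 = 1.08912
(2) 0.4175 × 5.901 × 0.4888 = 1.20424
(3) 1.091 × 0.4337 × 2.22 = 1.05043
Highest is cycle (2) at 1.2042 (>1, arbitrage).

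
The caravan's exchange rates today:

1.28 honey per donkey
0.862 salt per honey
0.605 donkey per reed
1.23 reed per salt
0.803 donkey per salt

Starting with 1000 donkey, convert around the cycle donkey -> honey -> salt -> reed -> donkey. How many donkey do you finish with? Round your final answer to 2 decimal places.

1000 donkey × 1.28 = 1280 honey
1280 honey × 0.862 = 1103.36 salt
1103.36 salt × 1.23 = 1357.1328 reed
1357.1328 reed × 0.605 = 821.065344 donkey

821.07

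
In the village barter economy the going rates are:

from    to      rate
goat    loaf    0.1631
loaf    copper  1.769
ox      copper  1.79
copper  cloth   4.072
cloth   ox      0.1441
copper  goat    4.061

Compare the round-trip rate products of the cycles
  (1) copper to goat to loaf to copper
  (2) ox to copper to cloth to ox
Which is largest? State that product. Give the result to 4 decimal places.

1.1717

(1) 4.061 × 0.1631 × 1.769 = 1.17170
(2) 1.79 × 4.072 × 0.1441 = 1.05033
Highest is cycle (1) at 1.1717 (>1, arbitrage).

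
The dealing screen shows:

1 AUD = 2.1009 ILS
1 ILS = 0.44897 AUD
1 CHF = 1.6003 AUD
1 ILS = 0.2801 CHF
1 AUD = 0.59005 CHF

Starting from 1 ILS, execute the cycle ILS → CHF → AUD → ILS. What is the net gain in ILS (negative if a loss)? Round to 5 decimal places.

-0.05828

1 ILS × 0.2801 = 0.2801 CHF
0.2801 CHF × 1.6003 = 0.44824403 AUD
0.44824403 AUD × 2.1009 = 0.941715882627 ILS
Net change: 0.941715882627 − 1 = -0.058284117373 ILS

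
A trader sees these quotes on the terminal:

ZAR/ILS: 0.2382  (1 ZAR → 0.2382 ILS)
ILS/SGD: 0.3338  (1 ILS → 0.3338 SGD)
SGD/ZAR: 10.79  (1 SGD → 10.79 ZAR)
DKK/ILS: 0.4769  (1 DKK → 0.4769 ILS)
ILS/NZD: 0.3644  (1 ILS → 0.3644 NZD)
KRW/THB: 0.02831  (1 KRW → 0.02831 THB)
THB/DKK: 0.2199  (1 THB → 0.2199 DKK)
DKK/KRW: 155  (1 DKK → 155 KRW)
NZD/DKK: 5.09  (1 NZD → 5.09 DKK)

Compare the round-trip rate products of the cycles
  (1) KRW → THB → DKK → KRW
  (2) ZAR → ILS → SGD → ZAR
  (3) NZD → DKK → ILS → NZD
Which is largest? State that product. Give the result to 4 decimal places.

(1) 0.02831 × 0.2199 × 155 = 0.96493
(2) 0.2382 × 0.3338 × 10.79 = 0.85793
(3) 5.09 × 0.4769 × 0.3644 = 0.88455
Highest is cycle (1) at 0.9649 (≤1, no arbitrage).

0.9649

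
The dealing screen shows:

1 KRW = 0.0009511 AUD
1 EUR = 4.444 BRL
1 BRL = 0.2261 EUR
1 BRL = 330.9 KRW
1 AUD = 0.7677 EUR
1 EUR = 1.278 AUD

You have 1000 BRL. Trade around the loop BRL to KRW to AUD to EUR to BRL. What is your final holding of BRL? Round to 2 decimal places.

1000 BRL × 330.9 = 330900 KRW
330900 KRW × 0.0009511 = 314.71899 AUD
314.71899 AUD × 0.7677 = 241.609768623 EUR
241.609768623 EUR × 4.444 = 1073.713811760612 BRL

1073.71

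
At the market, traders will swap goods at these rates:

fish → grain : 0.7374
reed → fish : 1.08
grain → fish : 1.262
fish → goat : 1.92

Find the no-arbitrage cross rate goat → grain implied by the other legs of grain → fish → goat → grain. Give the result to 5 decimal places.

Known legs of the cycle: 1.262 × 1.92 = 2.42304
For no arbitrage the full-cycle product must be 1, so the missing rate is 1 / 2.42304 ≈ 0.4127047.

0.41270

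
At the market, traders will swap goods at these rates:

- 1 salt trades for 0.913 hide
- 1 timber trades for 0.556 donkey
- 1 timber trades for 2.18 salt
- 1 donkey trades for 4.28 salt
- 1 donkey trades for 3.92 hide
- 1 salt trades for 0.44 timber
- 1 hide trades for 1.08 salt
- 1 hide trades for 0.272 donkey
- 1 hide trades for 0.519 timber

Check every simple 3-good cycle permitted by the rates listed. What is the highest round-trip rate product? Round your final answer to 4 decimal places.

hide→timber→donkey→hide: 0.519 × 0.556 × 3.92 = 1.13117
salt→hide→donkey→salt: 0.913 × 0.272 × 4.28 = 1.06288
salt→timber→donkey→salt: 0.44 × 0.556 × 4.28 = 1.04706
salt→hide→timber→salt: 0.913 × 0.519 × 2.18 = 1.03299
Maximum is hide→timber→donkey→hide at 1.1312; arbitrage exists.

1.1312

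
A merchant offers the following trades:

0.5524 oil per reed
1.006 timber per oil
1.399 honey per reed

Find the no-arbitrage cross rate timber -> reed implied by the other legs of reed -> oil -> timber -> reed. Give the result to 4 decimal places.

Known legs of the cycle: 0.5524 × 1.006 = 0.5557144
For no arbitrage the full-cycle product must be 1, so the missing rate is 1 / 0.5557144 ≈ 1.799485.

1.7995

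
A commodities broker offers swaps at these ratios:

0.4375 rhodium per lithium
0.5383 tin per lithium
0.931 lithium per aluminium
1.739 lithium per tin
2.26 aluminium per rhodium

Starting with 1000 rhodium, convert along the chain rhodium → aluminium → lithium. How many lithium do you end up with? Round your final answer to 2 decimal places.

1000 rhodium × 2.26 = 2260 aluminium
2260 aluminium × 0.931 = 2104.06 lithium

2104.06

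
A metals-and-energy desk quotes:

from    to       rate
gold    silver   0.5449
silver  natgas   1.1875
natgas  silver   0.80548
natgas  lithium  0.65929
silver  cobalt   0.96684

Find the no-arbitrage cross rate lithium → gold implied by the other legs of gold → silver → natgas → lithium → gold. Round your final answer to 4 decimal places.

Known legs of the cycle: 0.5449 × 1.1875 × 0.65929 = 0.4266059561875
For no arbitrage the full-cycle product must be 1, so the missing rate is 1 / 0.4266059561875 ≈ 2.344084.

2.3441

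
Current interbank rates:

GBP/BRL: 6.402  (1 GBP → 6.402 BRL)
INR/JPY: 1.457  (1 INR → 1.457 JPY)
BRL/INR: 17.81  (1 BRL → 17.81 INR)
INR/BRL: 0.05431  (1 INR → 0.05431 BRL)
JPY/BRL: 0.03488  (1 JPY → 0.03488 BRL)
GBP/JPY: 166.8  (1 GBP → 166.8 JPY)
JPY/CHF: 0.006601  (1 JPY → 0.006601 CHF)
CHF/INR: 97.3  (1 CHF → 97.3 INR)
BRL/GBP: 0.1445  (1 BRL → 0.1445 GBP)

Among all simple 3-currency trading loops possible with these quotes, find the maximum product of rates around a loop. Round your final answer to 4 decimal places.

0.9358

CHF→INR→JPY→CHF: 97.3 × 1.457 × 0.006601 = 0.93580
BRL→INR→JPY→BRL: 17.81 × 1.457 × 0.03488 = 0.90511
GBP→JPY→BRL→GBP: 166.8 × 0.03488 × 0.1445 = 0.84070
Maximum is CHF→INR→JPY→CHF at 0.9358; no arbitrage — every cycle loses value.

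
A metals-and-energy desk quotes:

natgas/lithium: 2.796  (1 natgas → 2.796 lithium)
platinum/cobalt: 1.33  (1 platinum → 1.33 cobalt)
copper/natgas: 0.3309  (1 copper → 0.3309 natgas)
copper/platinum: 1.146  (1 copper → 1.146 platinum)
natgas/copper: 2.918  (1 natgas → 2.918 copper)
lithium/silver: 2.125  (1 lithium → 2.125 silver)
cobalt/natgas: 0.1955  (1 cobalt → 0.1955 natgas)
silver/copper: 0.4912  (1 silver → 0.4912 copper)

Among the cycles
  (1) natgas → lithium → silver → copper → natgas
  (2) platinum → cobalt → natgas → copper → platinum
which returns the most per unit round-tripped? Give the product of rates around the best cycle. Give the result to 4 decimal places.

(1) 2.796 × 2.125 × 0.4912 × 0.3309 = 0.96572
(2) 1.33 × 0.1955 × 2.918 × 1.146 = 0.86950
Highest is cycle (1) at 0.9657 (≤1, no arbitrage).

0.9657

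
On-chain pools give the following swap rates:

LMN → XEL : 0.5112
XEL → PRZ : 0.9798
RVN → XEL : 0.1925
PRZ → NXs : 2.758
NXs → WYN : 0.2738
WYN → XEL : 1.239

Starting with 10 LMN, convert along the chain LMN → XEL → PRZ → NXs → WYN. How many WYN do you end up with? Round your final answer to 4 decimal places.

10 LMN × 0.5112 = 5.112 XEL
5.112 XEL × 0.9798 = 5.0087376 PRZ
5.0087376 PRZ × 2.758 = 13.8140983008 NXs
13.8140983008 NXs × 0.2738 = 3.78230011475904 WYN

3.7823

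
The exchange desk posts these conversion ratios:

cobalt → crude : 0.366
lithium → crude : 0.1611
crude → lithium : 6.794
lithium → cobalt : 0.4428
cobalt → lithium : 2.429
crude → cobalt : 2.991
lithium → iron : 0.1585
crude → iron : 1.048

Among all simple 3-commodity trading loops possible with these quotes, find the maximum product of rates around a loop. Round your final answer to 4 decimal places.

1.1704

crude→cobalt→lithium→crude: 2.991 × 2.429 × 0.1611 = 1.17041
crude→lithium→cobalt→crude: 6.794 × 0.4428 × 0.366 = 1.10107
Maximum is crude→cobalt→lithium→crude at 1.1704; arbitrage exists.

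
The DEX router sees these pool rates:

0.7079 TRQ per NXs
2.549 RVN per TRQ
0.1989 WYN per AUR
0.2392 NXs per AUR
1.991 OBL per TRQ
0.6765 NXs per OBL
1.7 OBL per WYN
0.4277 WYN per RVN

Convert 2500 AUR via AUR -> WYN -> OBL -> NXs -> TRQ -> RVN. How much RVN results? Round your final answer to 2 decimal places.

1031.89

2500 AUR × 0.1989 = 497.25 WYN
497.25 WYN × 1.7 = 845.325 OBL
845.325 OBL × 0.6765 = 571.8623625 NXs
571.8623625 NXs × 0.7079 = 404.82136641375 TRQ
404.82136641375 TRQ × 2.549 = 1031.88966298864875 RVN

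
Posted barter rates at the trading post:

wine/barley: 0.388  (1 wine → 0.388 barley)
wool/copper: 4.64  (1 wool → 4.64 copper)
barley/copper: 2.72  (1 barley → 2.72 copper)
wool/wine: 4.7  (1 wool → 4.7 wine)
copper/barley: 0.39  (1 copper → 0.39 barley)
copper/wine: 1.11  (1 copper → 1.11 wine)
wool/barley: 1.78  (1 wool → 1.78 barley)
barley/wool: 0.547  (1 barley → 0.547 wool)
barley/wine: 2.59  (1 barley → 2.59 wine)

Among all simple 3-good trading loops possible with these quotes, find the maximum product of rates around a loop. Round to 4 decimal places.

barley→copper→wine→barley: 2.72 × 1.11 × 0.388 = 1.17145
barley→wool→wine→barley: 0.547 × 4.7 × 0.388 = 0.99751
barley→wool→copper→barley: 0.547 × 4.64 × 0.39 = 0.98985
Maximum is barley→copper→wine→barley at 1.1714; arbitrage exists.

1.1714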